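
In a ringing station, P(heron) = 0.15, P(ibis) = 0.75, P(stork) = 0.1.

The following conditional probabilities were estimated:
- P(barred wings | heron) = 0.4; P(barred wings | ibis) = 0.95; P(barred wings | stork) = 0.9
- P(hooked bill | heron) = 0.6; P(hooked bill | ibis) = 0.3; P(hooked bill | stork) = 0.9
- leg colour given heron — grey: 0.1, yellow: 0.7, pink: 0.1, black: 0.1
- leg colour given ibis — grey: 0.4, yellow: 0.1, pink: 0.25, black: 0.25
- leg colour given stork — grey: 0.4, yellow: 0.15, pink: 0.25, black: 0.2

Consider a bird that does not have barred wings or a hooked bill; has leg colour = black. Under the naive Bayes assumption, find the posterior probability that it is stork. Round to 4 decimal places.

heron: 0.15 × (1−0.4) × (1−0.6) × 0.1 = 0.0036
ibis: 0.75 × (1−0.95) × (1−0.3) × 0.25 = 0.0065625
stork: 0.1 × (1−0.9) × (1−0.9) × 0.2 = 0.0002
P(stork | x) = 0.0002 / 0.0103625 ≈ 0.0193

0.0193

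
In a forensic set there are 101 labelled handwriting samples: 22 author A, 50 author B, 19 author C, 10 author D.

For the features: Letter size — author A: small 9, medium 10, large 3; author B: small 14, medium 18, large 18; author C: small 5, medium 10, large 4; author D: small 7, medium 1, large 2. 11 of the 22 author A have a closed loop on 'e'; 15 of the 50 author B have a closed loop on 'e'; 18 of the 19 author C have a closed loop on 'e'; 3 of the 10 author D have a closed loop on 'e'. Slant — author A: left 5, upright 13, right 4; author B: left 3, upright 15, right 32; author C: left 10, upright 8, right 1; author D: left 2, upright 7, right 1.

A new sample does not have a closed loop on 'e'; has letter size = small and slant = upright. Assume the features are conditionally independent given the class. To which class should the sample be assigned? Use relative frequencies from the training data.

author D

author A: (22/101) × (9/22) × (11/22) × (13/22) ≈ 0.0263276
author B: (50/101) × (14/50) × (35/50) × (15/50) ≈ 0.0291089
author C: (19/101) × (5/19) × (1/19) × (8/19) ≈ 0.00109706
author D: (10/101) × (7/10) × (7/10) × (7/10) ≈ 0.0339604
Highest score → author D.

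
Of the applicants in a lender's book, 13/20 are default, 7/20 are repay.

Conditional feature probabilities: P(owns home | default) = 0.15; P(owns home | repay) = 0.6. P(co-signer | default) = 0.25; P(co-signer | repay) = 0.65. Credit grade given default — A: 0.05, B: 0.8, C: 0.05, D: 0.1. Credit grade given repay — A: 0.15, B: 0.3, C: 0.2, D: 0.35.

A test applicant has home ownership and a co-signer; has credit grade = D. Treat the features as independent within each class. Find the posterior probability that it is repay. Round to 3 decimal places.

0.951

default: 0.65 × 0.15 × 0.25 × 0.1 = 0.0024375
repay: 0.35 × 0.6 × 0.65 × 0.35 = 0.047775
P(repay | x) = 0.047775 / 0.0502125 ≈ 0.951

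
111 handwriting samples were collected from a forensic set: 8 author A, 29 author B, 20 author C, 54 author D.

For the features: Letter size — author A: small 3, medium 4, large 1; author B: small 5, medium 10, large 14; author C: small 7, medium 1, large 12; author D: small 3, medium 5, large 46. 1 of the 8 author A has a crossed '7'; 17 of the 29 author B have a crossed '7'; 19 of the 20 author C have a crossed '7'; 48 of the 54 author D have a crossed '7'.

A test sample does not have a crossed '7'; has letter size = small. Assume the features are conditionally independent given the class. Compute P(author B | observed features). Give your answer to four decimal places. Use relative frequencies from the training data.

0.3848

author A: (8/111) × (3/8) × (7/8) ≈ 0.0236486
author B: (29/111) × (5/29) × (12/29) ≈ 0.0186393
author C: (20/111) × (7/20) × (1/20) ≈ 0.00315315
author D: (54/111) × (3/54) × (6/54) ≈ 0.003003
P(author B | x) = 0.0186393 / 0.04844405 ≈ 0.3848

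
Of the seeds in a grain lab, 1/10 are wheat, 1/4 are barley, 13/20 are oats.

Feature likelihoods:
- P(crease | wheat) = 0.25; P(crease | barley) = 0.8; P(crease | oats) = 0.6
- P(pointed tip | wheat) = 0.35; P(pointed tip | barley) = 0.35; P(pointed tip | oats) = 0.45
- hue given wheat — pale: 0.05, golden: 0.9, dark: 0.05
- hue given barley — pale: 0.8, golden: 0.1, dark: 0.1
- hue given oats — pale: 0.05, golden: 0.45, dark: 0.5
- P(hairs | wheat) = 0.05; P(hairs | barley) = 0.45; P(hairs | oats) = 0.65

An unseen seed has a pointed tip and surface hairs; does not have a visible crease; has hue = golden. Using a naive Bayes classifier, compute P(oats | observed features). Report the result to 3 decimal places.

0.946

wheat: 0.1 × (1−0.25) × 0.35 × 0.9 × 0.05 = 0.00118125
barley: 0.25 × (1−0.8) × 0.35 × 0.1 × 0.45 = 0.0007875
oats: 0.65 × (1−0.6) × 0.45 × 0.45 × 0.65 = 0.0342225
P(oats | x) = 0.0342225 / 0.03619125 ≈ 0.946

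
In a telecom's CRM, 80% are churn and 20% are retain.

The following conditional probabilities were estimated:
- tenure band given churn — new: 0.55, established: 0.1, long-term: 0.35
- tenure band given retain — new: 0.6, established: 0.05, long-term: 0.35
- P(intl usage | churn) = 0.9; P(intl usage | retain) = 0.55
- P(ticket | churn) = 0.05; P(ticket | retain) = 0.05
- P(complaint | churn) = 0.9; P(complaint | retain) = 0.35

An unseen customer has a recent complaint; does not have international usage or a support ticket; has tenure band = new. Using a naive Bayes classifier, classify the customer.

churn

churn: 0.8 × 0.55 × (1−0.9) × (1−0.05) × 0.9 = 0.03762
retain: 0.2 × 0.6 × (1−0.55) × (1−0.05) × 0.35 = 0.017955
Highest score → churn.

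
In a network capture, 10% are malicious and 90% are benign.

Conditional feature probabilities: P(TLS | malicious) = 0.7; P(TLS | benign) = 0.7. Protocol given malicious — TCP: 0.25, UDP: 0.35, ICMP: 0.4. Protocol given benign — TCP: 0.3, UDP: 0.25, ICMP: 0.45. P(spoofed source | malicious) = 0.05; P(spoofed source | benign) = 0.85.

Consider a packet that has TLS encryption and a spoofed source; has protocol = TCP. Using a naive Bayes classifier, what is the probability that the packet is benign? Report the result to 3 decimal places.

0.995

malicious: 0.1 × 0.7 × 0.25 × 0.05 = 0.000875
benign: 0.9 × 0.7 × 0.3 × 0.85 = 0.16065
P(benign | x) = 0.16065 / 0.161525 ≈ 0.995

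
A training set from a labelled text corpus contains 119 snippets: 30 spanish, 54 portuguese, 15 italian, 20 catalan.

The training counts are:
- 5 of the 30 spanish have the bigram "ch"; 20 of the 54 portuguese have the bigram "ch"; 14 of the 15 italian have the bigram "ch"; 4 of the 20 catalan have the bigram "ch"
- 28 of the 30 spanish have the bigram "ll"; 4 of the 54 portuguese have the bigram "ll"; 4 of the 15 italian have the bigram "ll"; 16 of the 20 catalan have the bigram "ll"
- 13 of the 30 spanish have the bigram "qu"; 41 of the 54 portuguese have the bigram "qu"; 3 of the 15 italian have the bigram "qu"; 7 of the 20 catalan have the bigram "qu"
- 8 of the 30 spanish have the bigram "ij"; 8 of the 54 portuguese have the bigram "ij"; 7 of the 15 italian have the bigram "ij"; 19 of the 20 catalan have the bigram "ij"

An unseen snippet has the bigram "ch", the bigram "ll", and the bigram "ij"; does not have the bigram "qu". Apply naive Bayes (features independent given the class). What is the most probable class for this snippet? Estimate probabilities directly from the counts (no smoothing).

spanish: (30/119) × (5/30) × (28/30) × (17/30) × (8/30) ≈ 0.00592593
portuguese: (54/119) × (20/54) × (4/54) × (13/54) × (8/54) ≈ 0.000444012
italian: (15/119) × (14/15) × (4/15) × (12/15) × (7/15) ≈ 0.0117124
catalan: (20/119) × (4/20) × (16/20) × (13/20) × (19/20) ≈ 0.016605
Highest score → catalan.

catalan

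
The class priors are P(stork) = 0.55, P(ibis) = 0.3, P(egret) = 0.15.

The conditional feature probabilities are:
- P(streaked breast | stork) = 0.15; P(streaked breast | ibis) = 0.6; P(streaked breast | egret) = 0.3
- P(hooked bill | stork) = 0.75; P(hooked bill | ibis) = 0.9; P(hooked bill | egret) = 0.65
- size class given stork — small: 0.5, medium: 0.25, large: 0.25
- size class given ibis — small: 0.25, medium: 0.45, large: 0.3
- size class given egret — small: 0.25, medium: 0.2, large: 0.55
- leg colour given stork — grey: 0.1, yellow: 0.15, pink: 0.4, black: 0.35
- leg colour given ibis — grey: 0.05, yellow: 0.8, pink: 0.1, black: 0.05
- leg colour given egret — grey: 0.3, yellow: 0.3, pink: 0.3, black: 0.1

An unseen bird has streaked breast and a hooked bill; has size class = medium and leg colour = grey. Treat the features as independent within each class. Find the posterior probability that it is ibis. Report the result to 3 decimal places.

stork: 0.55 × 0.15 × 0.75 × 0.25 × 0.1 = 0.001546875
ibis: 0.3 × 0.6 × 0.9 × 0.45 × 0.05 = 0.003645
egret: 0.15 × 0.3 × 0.65 × 0.2 × 0.3 = 0.001755
P(ibis | x) = 0.003645 / 0.006946875 ≈ 0.525

0.525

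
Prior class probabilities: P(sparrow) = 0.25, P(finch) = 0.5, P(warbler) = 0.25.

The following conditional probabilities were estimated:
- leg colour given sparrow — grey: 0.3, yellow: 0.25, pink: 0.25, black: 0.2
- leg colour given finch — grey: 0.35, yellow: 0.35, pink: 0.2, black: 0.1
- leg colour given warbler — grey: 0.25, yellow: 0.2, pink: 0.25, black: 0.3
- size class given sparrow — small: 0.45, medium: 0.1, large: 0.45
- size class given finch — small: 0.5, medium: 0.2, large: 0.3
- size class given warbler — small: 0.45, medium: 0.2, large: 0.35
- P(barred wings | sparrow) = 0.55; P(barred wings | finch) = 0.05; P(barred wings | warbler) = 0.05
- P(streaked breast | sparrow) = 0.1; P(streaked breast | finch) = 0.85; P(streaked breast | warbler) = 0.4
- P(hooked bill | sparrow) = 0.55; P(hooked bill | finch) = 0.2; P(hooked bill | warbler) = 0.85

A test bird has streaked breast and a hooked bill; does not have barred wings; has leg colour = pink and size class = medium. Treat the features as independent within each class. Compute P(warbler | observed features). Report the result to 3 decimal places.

0.544

sparrow: 0.25 × 0.25 × 0.1 × (1−0.55) × 0.1 × 0.55 = 0.0001546875
finch: 0.5 × 0.2 × 0.2 × (1−0.05) × 0.85 × 0.2 = 0.00323
warbler: 0.25 × 0.25 × 0.2 × (1−0.05) × 0.4 × 0.85 = 0.0040375
P(warbler | x) = 0.0040375 / 0.0074221875 ≈ 0.544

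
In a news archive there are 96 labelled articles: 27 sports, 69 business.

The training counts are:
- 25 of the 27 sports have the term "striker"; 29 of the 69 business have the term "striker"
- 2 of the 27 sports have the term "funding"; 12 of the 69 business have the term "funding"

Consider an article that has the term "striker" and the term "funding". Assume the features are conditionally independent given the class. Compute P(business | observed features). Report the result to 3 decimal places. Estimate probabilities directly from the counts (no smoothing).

0.731

sports: (27/96) × (25/27) × (2/27) ≈ 0.0192901
business: (69/96) × (29/69) × (12/69) ≈ 0.0525362
P(business | x) = 0.0525362 / 0.0718263 ≈ 0.731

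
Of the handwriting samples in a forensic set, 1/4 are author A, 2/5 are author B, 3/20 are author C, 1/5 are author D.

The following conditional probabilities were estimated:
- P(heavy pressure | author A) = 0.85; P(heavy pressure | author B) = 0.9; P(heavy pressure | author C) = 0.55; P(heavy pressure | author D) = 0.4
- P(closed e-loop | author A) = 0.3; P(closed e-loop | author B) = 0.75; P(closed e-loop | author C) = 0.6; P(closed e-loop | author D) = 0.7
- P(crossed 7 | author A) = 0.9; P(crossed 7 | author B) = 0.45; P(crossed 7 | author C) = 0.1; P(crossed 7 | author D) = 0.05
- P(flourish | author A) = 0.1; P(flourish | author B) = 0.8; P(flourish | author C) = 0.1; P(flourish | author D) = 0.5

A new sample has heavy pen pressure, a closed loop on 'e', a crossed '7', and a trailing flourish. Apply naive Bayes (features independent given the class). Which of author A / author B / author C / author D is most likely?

author B

author A: 0.25 × 0.85 × 0.3 × 0.9 × 0.1 = 0.0057375
author B: 0.4 × 0.9 × 0.75 × 0.45 × 0.8 = 0.0972
author C: 0.15 × 0.55 × 0.6 × 0.1 × 0.1 = 0.000495
author D: 0.2 × 0.4 × 0.7 × 0.05 × 0.5 = 0.0014
Highest score → author B.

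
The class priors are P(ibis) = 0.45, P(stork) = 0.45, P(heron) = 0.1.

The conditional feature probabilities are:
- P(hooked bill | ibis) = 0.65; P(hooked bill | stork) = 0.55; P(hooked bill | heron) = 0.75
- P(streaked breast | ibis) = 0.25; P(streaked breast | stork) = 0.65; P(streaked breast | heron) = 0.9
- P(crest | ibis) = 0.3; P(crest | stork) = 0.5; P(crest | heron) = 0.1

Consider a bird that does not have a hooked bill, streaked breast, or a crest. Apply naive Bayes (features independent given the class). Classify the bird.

ibis

ibis: 0.45 × (1−0.65) × (1−0.25) × (1−0.3) = 0.0826875
stork: 0.45 × (1−0.55) × (1−0.65) × (1−0.5) = 0.0354375
heron: 0.1 × (1−0.75) × (1−0.9) × (1−0.1) = 0.00225
Highest score → ibis.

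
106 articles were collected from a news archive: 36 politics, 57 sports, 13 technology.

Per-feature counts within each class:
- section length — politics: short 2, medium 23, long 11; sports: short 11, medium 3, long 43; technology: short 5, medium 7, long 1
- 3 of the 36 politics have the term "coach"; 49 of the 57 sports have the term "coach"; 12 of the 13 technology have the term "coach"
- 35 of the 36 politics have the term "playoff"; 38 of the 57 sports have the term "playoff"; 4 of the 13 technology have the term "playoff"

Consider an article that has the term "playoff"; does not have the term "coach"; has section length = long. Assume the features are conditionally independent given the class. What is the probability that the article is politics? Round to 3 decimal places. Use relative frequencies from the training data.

politics: (36/106) × (11/36) × (33/36) × (35/36) ≈ 0.0924834
sports: (57/106) × (43/57) × (8/57) × (38/57) ≈ 0.0379565
technology: (13/106) × (1/13) × (1/13) × (4/13) ≈ 0.000223289
P(politics | x) = 0.0924834 / 0.130663189 ≈ 0.708

0.708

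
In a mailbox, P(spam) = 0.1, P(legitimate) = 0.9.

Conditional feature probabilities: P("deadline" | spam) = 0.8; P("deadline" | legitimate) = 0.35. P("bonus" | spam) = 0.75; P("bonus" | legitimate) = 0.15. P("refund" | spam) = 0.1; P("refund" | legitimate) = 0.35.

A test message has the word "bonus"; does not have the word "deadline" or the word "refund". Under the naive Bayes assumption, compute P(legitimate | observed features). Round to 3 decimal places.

0.809

spam: 0.1 × (1−0.8) × 0.75 × (1−0.1) = 0.0135
legitimate: 0.9 × (1−0.35) × 0.15 × (1−0.35) = 0.0570375
P(legitimate | x) = 0.0570375 / 0.0705375 ≈ 0.809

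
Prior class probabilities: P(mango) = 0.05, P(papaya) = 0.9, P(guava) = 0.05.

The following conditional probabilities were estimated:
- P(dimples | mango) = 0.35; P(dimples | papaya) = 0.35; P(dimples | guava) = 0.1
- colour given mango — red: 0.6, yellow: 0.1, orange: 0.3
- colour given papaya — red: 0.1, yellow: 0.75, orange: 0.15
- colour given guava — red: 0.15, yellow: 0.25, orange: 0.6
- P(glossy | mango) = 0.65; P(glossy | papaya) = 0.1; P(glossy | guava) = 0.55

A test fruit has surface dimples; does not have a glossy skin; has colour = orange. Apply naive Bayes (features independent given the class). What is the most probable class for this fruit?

mango: 0.05 × 0.35 × 0.3 × (1−0.65) = 0.0018375
papaya: 0.9 × 0.35 × 0.15 × (1−0.1) = 0.042525
guava: 0.05 × 0.1 × 0.6 × (1−0.55) = 0.00135
Highest score → papaya.

papaya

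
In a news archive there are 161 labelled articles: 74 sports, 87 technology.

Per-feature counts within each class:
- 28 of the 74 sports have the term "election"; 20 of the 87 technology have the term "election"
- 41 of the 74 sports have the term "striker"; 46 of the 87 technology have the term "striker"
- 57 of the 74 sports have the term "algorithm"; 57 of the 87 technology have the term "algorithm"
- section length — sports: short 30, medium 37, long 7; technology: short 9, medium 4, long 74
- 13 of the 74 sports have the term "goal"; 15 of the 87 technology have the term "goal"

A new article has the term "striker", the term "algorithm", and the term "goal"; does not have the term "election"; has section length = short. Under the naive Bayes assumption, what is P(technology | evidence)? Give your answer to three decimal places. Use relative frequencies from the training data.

sports: (74/161) × (46/74) × (41/74) × (57/74) × (30/74) × (13/74) ≈ 0.00868417
technology: (87/161) × (67/87) × (46/87) × (57/87) × (9/87) × (15/87) ≈ 0.00257121
P(technology | x) = 0.00257121 / 0.01125538 ≈ 0.228

0.228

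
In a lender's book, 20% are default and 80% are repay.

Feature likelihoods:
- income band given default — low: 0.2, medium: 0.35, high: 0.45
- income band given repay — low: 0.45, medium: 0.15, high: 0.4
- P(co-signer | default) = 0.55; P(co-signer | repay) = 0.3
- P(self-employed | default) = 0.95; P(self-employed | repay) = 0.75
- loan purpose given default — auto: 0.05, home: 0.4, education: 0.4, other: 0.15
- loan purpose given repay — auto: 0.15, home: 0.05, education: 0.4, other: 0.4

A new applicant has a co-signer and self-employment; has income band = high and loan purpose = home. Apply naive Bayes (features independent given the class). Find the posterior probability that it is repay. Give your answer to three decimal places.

0.161

default: 0.2 × 0.45 × 0.55 × 0.95 × 0.4 = 0.01881
repay: 0.8 × 0.4 × 0.3 × 0.75 × 0.05 = 0.0036
P(repay | x) = 0.0036 / 0.02241 ≈ 0.161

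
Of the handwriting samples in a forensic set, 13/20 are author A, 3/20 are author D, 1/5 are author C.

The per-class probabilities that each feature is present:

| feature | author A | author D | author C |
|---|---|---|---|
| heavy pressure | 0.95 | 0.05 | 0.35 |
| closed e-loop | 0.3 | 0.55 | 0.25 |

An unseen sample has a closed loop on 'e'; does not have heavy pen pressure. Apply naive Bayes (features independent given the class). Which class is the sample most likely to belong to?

author A: 0.65 × (1−0.95) × 0.3 = 0.00975
author D: 0.15 × (1−0.05) × 0.55 = 0.078375
author C: 0.2 × (1−0.35) × 0.25 = 0.0325
Highest score → author D.

author D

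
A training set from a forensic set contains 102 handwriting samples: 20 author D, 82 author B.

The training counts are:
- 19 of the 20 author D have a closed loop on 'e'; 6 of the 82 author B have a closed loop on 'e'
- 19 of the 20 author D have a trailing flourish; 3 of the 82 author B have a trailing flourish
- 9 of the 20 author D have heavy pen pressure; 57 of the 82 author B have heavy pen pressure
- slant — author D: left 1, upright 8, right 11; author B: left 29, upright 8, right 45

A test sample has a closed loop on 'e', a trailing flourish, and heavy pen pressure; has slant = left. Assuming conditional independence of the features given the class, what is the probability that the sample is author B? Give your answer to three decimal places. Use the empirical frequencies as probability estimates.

0.117

author D: (20/102) × (19/20) × (19/20) × (9/20) × (1/20) ≈ 0.00398162
author B: (82/102) × (6/82) × (3/82) × (57/82) × (29/82) ≈ 0.000529058
P(author B | x) = 0.000529058 / 0.004510678 ≈ 0.117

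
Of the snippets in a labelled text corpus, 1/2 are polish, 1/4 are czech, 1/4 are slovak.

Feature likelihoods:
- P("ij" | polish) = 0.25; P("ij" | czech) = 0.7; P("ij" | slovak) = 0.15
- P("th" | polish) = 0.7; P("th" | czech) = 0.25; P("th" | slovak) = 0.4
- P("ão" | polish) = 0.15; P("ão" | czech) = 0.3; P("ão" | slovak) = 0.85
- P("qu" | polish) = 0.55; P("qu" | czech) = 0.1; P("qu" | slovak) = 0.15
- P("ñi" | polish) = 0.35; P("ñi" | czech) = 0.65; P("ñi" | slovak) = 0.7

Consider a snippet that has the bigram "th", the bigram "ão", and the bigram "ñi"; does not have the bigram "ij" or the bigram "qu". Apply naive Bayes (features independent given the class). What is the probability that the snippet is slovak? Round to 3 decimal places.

0.819

polish: 0.5 × (1−0.25) × 0.7 × 0.15 × (1−0.55) × 0.35 = 0.0062015625
czech: 0.25 × (1−0.7) × 0.25 × 0.3 × (1−0.1) × 0.65 = 0.003290625
slovak: 0.25 × (1−0.15) × 0.4 × 0.85 × (1−0.15) × 0.7 = 0.04298875
P(slovak | x) = 0.04298875 / 0.0524809375 ≈ 0.819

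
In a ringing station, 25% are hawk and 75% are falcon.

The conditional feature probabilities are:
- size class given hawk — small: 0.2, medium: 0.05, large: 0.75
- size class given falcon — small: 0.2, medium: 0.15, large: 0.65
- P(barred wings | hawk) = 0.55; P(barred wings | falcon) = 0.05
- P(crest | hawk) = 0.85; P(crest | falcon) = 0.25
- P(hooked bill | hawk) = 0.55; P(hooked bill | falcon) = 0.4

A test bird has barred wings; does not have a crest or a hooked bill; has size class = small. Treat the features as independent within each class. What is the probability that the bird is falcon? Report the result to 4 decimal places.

hawk: 0.25 × 0.2 × 0.55 × (1−0.85) × (1−0.55) = 0.00185625
falcon: 0.75 × 0.2 × 0.05 × (1−0.25) × (1−0.4) = 0.003375
P(falcon | x) = 0.003375 / 0.00523125 ≈ 0.6452

0.6452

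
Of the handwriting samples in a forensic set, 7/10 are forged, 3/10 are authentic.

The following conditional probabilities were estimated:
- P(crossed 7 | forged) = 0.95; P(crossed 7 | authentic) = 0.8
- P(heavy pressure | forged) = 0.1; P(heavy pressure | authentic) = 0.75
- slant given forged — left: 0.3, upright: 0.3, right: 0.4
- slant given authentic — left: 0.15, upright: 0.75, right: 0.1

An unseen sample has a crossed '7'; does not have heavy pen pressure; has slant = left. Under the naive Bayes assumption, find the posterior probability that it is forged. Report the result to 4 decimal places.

0.9523

forged: 0.7 × 0.95 × (1−0.1) × 0.3 = 0.17955
authentic: 0.3 × 0.8 × (1−0.75) × 0.15 = 0.009
P(forged | x) = 0.17955 / 0.18855 ≈ 0.9523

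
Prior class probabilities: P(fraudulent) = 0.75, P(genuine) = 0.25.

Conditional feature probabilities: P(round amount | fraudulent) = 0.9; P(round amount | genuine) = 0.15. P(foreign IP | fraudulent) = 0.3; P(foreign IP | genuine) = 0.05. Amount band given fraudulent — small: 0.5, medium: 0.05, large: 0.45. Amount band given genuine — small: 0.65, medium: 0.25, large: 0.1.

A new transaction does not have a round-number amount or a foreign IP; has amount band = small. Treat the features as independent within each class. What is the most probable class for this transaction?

genuine

fraudulent: 0.75 × (1−0.9) × (1−0.3) × 0.5 = 0.02625
genuine: 0.25 × (1−0.15) × (1−0.05) × 0.65 = 0.13121875
Highest score → genuine.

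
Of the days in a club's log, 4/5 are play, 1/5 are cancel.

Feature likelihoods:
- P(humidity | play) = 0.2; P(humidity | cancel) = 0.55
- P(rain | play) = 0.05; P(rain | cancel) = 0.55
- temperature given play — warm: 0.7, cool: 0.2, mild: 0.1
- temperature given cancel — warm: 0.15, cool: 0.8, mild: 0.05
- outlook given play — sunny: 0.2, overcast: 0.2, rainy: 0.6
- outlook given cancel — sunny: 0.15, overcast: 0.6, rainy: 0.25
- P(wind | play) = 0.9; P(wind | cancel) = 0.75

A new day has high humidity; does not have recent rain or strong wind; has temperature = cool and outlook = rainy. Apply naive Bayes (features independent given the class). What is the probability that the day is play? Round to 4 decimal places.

0.4243

play: 0.8 × 0.2 × (1−0.05) × 0.2 × 0.6 × (1−0.9) = 0.001824
cancel: 0.2 × 0.55 × (1−0.55) × 0.8 × 0.25 × (1−0.75) = 0.002475
P(play | x) = 0.001824 / 0.004299 ≈ 0.4243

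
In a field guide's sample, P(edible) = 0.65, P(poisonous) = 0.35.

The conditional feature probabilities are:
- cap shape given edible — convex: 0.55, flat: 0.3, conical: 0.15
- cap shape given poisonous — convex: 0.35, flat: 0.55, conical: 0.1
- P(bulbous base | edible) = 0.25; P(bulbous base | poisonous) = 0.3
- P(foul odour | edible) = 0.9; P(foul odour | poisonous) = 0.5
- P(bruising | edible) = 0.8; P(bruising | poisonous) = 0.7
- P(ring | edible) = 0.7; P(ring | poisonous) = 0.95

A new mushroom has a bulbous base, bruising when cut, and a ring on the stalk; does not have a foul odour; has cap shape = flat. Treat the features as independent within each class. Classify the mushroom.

poisonous

edible: 0.65 × 0.3 × 0.25 × (1−0.9) × 0.8 × 0.7 = 0.00273
poisonous: 0.35 × 0.55 × 0.3 × (1−0.5) × 0.7 × 0.95 = 0.019201875
Highest score → poisonous.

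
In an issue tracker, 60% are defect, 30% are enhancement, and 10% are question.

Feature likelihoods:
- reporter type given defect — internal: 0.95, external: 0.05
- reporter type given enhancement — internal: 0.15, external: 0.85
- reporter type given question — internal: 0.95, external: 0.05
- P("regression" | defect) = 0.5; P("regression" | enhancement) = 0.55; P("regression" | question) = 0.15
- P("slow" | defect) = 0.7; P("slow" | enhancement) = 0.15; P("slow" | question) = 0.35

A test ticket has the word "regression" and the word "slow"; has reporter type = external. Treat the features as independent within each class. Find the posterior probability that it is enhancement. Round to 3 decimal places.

0.662

defect: 0.6 × 0.05 × 0.5 × 0.7 = 0.0105
enhancement: 0.3 × 0.85 × 0.55 × 0.15 = 0.0210375
question: 0.1 × 0.05 × 0.15 × 0.35 = 0.0002625
P(enhancement | x) = 0.0210375 / 0.0318 ≈ 0.662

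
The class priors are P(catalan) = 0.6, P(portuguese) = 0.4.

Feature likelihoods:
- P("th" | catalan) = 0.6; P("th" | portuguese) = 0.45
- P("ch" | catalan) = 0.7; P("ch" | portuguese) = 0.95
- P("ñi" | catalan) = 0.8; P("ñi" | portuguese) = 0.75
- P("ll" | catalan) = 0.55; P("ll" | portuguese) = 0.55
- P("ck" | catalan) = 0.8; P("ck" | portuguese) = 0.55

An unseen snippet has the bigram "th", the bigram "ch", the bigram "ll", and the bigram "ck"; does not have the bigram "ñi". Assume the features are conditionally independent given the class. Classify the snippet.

catalan

catalan: 0.6 × 0.6 × 0.7 × (1−0.8) × 0.55 × 0.8 = 0.022176
portuguese: 0.4 × 0.45 × 0.95 × (1−0.75) × 0.55 × 0.55 = 0.012931875
Highest score → catalan.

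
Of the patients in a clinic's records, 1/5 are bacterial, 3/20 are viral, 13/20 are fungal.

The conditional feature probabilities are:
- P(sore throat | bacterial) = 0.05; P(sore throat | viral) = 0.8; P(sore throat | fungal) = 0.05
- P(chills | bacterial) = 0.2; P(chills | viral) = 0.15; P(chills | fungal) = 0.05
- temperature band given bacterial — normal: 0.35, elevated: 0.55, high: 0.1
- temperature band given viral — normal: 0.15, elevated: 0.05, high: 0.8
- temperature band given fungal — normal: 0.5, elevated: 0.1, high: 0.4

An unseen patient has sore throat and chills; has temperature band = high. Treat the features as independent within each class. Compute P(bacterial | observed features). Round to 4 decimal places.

bacterial: 0.2 × 0.05 × 0.2 × 0.1 = 0.0002
viral: 0.15 × 0.8 × 0.15 × 0.8 = 0.0144
fungal: 0.65 × 0.05 × 0.05 × 0.4 = 0.00065
P(bacterial | x) = 0.0002 / 0.01525 ≈ 0.0131

0.0131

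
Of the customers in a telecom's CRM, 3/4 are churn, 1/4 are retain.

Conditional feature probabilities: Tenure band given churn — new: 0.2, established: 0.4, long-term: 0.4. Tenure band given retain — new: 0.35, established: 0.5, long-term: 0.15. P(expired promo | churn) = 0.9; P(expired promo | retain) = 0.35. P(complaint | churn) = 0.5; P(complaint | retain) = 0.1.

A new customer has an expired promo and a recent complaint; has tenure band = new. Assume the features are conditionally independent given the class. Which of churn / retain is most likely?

churn: 0.75 × 0.2 × 0.9 × 0.5 = 0.0675
retain: 0.25 × 0.35 × 0.35 × 0.1 = 0.0030625
Highest score → churn.

churn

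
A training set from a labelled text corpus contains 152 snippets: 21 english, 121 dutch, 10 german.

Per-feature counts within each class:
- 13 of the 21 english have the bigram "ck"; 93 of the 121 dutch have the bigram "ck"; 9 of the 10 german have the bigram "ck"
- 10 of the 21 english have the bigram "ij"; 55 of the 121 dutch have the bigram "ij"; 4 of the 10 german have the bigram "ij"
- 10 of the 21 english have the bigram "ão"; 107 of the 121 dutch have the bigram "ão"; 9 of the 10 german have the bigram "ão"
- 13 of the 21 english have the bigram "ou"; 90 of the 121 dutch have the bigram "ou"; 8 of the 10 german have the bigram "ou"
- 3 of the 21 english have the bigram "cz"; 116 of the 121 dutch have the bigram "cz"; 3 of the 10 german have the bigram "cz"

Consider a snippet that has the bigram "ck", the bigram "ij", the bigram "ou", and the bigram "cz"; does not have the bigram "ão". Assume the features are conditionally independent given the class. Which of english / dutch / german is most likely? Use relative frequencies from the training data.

english: (21/152) × (13/21) × (10/21) × (11/21) × (13/21) × (3/21) ≈ 0.0018866
dutch: (121/152) × (93/121) × (55/121) × (14/121) × (90/121) × (116/121) ≈ 0.0229451
german: (10/152) × (9/10) × (4/10) × (1/10) × (8/10) × (3/10) ≈ 0.000568421
Highest score → dutch.

dutch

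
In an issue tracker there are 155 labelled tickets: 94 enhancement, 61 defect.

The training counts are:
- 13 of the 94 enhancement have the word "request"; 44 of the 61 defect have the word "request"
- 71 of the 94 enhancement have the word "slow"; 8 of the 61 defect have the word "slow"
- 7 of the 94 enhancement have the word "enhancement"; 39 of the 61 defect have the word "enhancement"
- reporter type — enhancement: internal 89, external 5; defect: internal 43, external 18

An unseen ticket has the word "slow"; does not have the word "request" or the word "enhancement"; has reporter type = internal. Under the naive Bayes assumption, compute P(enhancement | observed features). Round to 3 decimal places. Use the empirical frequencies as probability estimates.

enhancement: (94/155) × (81/94) × (71/94) × (87/94) × (89/94) ≈ 0.345889
defect: (61/155) × (17/61) × (8/61) × (22/61) × (43/61) ≈ 0.00365686
P(enhancement | x) = 0.345889 / 0.34954586 ≈ 0.990

0.990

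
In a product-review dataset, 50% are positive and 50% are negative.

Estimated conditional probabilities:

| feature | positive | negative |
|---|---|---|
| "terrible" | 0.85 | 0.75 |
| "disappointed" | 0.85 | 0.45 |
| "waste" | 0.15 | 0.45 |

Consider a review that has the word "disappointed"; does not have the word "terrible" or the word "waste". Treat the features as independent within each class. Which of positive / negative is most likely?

positive: 0.5 × (1−0.85) × 0.85 × (1−0.15) = 0.0541875
negative: 0.5 × (1−0.75) × 0.45 × (1−0.45) = 0.0309375
Highest score → positive.

positive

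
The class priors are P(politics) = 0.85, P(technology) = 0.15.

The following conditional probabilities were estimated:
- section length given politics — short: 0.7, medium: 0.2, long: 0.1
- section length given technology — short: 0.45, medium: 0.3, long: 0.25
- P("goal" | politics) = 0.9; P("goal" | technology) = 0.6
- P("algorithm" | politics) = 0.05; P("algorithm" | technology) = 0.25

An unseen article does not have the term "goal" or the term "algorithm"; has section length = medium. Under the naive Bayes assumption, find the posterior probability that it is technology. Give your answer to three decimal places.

0.455

politics: 0.85 × 0.2 × (1−0.9) × (1−0.05) = 0.01615
technology: 0.15 × 0.3 × (1−0.6) × (1−0.25) = 0.0135
P(technology | x) = 0.0135 / 0.02965 ≈ 0.455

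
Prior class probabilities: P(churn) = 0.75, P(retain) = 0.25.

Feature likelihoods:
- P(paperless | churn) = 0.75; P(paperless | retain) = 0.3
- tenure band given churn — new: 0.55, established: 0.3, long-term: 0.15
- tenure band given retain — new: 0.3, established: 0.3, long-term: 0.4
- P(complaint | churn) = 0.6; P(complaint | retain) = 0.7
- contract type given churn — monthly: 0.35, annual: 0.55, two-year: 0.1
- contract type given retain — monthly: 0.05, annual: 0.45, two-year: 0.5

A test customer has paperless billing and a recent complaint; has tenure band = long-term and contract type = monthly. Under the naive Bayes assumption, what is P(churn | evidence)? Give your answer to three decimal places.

churn: 0.75 × 0.75 × 0.15 × 0.6 × 0.35 = 0.01771875
retain: 0.25 × 0.3 × 0.4 × 0.7 × 0.05 = 0.00105
P(churn | x) = 0.01771875 / 0.01876875 ≈ 0.944

0.944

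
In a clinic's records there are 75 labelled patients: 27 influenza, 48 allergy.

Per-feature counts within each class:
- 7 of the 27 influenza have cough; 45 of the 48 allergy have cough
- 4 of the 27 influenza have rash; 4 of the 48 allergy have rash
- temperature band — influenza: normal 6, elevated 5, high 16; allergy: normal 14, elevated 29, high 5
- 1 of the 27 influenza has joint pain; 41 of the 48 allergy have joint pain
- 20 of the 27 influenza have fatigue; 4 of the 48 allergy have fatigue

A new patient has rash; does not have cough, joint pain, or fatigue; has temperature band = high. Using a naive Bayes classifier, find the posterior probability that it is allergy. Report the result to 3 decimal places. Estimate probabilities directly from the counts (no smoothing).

0.008

influenza: (27/75) × (20/27) × (4/27) × (16/27) × (26/27) × (7/27) ≈ 0.00584474
allergy: (48/75) × (3/48) × (4/48) × (5/48) × (7/48) × (44/48) ≈ 0.0000464169
P(allergy | x) = 0.0000464169 / 0.0058911569 ≈ 0.008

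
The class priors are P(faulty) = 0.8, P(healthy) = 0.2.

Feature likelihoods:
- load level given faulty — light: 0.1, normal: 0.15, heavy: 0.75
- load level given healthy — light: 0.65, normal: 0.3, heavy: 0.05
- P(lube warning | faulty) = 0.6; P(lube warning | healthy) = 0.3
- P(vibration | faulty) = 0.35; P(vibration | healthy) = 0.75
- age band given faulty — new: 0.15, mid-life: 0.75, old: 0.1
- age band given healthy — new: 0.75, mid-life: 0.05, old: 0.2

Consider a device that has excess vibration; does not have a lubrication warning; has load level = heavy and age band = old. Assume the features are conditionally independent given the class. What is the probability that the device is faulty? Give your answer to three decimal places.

faulty: 0.8 × 0.75 × (1−0.6) × 0.35 × 0.1 = 0.0084
healthy: 0.2 × 0.05 × (1−0.3) × 0.75 × 0.2 = 0.00105
P(faulty | x) = 0.0084 / 0.00945 ≈ 0.889

0.889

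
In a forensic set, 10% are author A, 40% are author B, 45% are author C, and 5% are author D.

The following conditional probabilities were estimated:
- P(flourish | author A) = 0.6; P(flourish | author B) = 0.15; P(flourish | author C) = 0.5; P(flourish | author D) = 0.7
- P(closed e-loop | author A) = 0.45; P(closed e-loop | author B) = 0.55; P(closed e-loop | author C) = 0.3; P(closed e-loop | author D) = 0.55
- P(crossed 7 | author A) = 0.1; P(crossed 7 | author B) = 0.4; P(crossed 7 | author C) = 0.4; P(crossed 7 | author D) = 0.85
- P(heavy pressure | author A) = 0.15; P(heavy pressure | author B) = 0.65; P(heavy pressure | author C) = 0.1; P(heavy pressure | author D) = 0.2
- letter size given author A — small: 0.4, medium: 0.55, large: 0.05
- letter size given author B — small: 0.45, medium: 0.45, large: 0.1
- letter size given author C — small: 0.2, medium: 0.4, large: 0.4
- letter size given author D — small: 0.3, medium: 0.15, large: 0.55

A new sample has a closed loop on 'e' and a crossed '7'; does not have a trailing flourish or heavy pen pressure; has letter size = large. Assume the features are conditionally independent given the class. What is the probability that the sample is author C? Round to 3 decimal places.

author A: 0.1 × (1−0.6) × 0.45 × 0.1 × (1−0.15) × 0.05 = 0.0000765
author B: 0.4 × (1−0.15) × 0.55 × 0.4 × (1−0.65) × 0.1 = 0.002618
author C: 0.45 × (1−0.5) × 0.3 × 0.4 × (1−0.1) × 0.4 = 0.00972
author D: 0.05 × (1−0.7) × 0.55 × 0.85 × (1−0.2) × 0.55 = 0.0030855
P(author C | x) = 0.00972 / 0.0155 ≈ 0.627

0.627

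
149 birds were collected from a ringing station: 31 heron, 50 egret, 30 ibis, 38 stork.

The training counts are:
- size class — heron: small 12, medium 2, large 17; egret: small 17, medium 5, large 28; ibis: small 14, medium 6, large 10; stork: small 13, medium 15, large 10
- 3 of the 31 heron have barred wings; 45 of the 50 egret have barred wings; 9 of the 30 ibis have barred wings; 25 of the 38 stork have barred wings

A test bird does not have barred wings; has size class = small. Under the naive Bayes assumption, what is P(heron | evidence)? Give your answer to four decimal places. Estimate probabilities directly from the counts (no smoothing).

heron: (31/149) × (12/31) × (28/31) ≈ 0.072743
egret: (50/149) × (17/50) × (5/50) ≈ 0.0114094
ibis: (30/149) × (14/30) × (21/30) ≈ 0.0657718
stork: (38/149) × (13/38) × (13/38) ≈ 0.0298481
P(heron | x) = 0.072743 / 0.1797723 ≈ 0.4046

0.4046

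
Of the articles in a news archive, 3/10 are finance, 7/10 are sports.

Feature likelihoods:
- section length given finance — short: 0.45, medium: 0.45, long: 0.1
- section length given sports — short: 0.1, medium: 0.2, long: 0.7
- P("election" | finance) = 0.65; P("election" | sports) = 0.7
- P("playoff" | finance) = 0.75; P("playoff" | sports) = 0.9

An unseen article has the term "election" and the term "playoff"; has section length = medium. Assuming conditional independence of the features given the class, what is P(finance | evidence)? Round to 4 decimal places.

0.4273

finance: 0.3 × 0.45 × 0.65 × 0.75 = 0.0658125
sports: 0.7 × 0.2 × 0.7 × 0.9 = 0.0882
P(finance | x) = 0.0658125 / 0.1540125 ≈ 0.4273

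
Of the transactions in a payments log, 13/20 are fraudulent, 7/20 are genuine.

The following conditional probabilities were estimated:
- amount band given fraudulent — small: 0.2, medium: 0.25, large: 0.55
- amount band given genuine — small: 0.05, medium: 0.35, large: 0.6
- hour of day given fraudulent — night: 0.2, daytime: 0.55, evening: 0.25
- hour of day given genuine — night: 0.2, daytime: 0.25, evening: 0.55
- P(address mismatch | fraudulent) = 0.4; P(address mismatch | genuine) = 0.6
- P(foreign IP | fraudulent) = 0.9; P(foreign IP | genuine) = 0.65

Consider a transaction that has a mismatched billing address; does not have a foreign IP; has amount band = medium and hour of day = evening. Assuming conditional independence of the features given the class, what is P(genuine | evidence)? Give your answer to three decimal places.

0.897

fraudulent: 0.65 × 0.25 × 0.25 × 0.4 × (1−0.9) = 0.001625
genuine: 0.35 × 0.35 × 0.55 × 0.6 × (1−0.65) = 0.01414875
P(genuine | x) = 0.01414875 / 0.01577375 ≈ 0.897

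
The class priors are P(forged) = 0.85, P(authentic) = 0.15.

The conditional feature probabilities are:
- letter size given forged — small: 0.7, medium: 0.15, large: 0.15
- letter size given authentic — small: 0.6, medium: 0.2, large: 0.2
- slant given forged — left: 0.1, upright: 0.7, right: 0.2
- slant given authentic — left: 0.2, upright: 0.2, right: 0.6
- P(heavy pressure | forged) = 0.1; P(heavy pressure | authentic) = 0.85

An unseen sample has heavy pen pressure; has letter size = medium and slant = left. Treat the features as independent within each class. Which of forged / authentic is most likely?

forged: 0.85 × 0.15 × 0.1 × 0.1 = 0.001275
authentic: 0.15 × 0.2 × 0.2 × 0.85 = 0.0051
Highest score → authentic.

authentic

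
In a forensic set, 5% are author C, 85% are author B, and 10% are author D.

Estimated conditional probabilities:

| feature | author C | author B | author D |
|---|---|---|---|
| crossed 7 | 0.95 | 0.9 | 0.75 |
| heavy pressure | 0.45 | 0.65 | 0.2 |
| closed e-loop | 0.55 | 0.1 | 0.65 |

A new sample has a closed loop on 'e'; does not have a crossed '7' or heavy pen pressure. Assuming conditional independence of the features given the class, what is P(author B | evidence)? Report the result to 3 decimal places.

0.178

author C: 0.05 × (1−0.95) × (1−0.45) × 0.55 = 0.00075625
author B: 0.85 × (1−0.9) × (1−0.65) × 0.1 = 0.002975
author D: 0.1 × (1−0.75) × (1−0.2) × 0.65 = 0.013
P(author B | x) = 0.002975 / 0.01673125 ≈ 0.178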